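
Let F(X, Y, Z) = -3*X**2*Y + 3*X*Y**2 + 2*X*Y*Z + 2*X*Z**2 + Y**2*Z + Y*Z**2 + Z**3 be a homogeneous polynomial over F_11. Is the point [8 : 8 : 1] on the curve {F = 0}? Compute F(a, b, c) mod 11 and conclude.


F(8,8,1) ≡ 8 (mod 11); P is NOT on the curve.

Evaluate F(8, 8, 1) term-by-term (mod 11).
  -3*X**2*Y ↦ -3·64·8·1 = -1536
  3*X*Y**2 ↦ 3·8·64·1 = 1536
  2*X*Y*Z ↦ 2·8·8·1 = 128
  2*X*Z**2 ↦ 2·8·1·1 = 16
  Y**2*Z ↦ 1·1·64·1 = 64
  Y*Z**2 ↦ 1·1·8·1 = 8
  Z**3 ↦ 1·1·1·1 = 1
Sum: F(8, 8, 1) = (-1536) + (1536) + (128) + (16) + (64) + (8) + (1) = 217.
Reducing mod 11: 217 ≡ 8 (mod 11).
Since F(a, b, c) ≡ 8 ≠ 0 (mod 11), P does NOT lie on the curve.


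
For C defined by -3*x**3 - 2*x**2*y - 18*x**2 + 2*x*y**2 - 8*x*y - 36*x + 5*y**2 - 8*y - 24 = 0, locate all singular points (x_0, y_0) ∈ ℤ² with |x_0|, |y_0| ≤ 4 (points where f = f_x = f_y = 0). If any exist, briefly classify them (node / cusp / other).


Singular points: {(-2, 0)}; classification: cusp.

Compute partial derivatives:
  f_x = -9*x**2 - 4*x*y - 36*x + 2*y**2 - 8*y - 36.
  f_y = -2*x**2 + 4*x*y - 8*x + 10*y - 8.
Scan x_0 ∈ {−4, ..., 4}. For each x_0, f_y(x_0, y) is a polynomial in y; find its integer roots y ∈ {−4, ..., 4}, then test f_x and f at those candidates.
  x = -4: f_y(-4, y) = -6*y - 8; no integer root y with |y| ≤ 4.
  x = -3: f_y(-3, y) = -2*y - 2; vanishes at y ∈ {-1}. (-3, -1): f_x = -11 ≠ 0.
  x = -2: f_y(-2, y) = 2*y; vanishes at y ∈ {0}. (-2, 0): f_x = 0, f = 0 — SINGULAR.
  x = -1: f_y(-1, y) = 6*y - 2; no integer root y with |y| ≤ 4.
  x = 0: f_y(0, y) = 10*y - 8; no integer root y with |y| ≤ 4.
  x = 1: f_y(1, y) = 14*y - 18; no integer root y with |y| ≤ 4.
  x = 2: f_y(2, y) = 18*y - 32; no integer root y with |y| ≤ 4.
  x = 3: f_y(3, y) = 22*y - 50; no integer root y with |y| ≤ 4.
  x = 4: f_y(4, y) = 26*y - 72; no integer root y with |y| ≤ 4.
Only singular point on the grid: (-2, 0).
Classify: substitute x = -2 + u, y = 0 + v and expand: f = -3*u**3 - 2*u**2*v + 2*u*v**2 + v**2.
No constant or linear terms (consistent with a singular point). Quadratic part: v**2. Cubic part: -3*u**3 - 2*u**2*v + 2*u*v**2.
The quadratic part v**2 is a perfect square, so there is a single (double) tangent line v = 0, i.e. y = 0. Restricting the cubic part to that line (v = 0) leaves -3*u**3 ≠ 0, so f is not divisible by v and the branch is v² ≈ 3*u**3 to lowest order — this is a cusp.
Classification: cusp.


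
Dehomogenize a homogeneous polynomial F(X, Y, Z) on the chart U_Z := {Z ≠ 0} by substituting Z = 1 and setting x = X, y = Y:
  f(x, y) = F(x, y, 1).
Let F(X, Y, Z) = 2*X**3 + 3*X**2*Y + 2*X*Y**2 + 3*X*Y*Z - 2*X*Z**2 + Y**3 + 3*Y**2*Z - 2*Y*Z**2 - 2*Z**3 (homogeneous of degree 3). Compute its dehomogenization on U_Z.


f(x, y) = 2*x**3 + 3*x**2*y + 2*x*y**2 + 3*x*y - 2*x + y**3 + 3*y**2 - 2*y - 2

On U_Z we set Z = 1. Each monomial c·X^i·Y^j·Z^k in F becomes c·x^i·y^j·1^k = c·x^i·y^j.
Substituting Z = 1: F(X, Y, 1) = 2*x**3 + 3*x**2*y + 2*x*y**2 + 3*x*y - 2*x + y**3 + 3*y**2 - 2*y - 2.
Note: deg(f) ≤ deg(F) = 3; strict inequality happens when F is divisible by Z (lost terms).


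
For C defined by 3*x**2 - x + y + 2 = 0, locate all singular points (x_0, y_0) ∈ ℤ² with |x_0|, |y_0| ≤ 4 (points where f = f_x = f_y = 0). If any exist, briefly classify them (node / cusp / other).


No singular points in the scanned grid; C is smooth there.

Compute partial derivatives:
  f_x = 6*x - 1.
  f_y = 1.
f_y = 1 is a nonzero constant, so f_y never vanishes: no point (x, y) can satisfy f = f_x = f_y = 0. In particular no (x, y) ∈ {−4, ..., 4}² is singular; the curve is smooth.


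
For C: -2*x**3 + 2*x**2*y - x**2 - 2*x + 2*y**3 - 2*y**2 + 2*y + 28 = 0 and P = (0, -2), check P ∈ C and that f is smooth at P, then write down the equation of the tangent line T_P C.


Tangent line at P: -2*x + 34*y + 68 = 0.

Step 1: f(0, -2) = 0, so P lies on C.
Step 2: partial derivatives
  f_x(x, y) = -6*x**2 + 4*x*y - 2*x - 2, f_y(x, y) = 2*x**2 + 6*y**2 - 4*y + 2.
  f_x(P) = -2, f_y(P) = 34 (gradient nonzero, so P is smooth).
Step 3: tangent line at P: -2·(x − 0) + 34·(y − -2) = 0.
Expanding: -2*x + 34*y + 68 = 0.


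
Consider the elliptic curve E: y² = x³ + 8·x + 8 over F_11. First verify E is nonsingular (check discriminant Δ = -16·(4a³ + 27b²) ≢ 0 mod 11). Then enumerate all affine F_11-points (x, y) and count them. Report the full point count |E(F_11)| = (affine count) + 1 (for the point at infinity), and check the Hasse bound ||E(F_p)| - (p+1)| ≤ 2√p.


Affine points = {(3, 2), (3, 9), (4, 4), (4, 7), (7, 0), (8, 1), (8, 10)}; affine count = 7; |E(F_11)| = 8.

Discriminant check: Δ ∝ 4a³ + 27b² = 4·8³ + 27·8² = 4·512 + 27·64 ≡ 3 (mod 11). Nonzero ⇒ E is nonsingular.
For each x ∈ F_11, compute rhs = x³ + 8·x + 8 mod 11, then count y ∈ F_11 with y² ≡ rhs.
  x = 0: rhs = 8, matching y values: none (0 points).
  x = 1: rhs = 6, matching y values: none (0 points).
  x = 2: rhs = 10, matching y values: none (0 points).
  x = 3: rhs = 4, matching y values: 2, 9 (2 points).
  x = 4: rhs = 5, matching y values: 4, 7 (2 points).
  x = 5: rhs = 8, matching y values: none (0 points).
  x = 6: rhs = 8, matching y values: none (0 points).
  x = 7: rhs = 0, matching y values: 0 (1 points).
  x = 8: rhs = 1, matching y values: 1, 10 (2 points).
  x = 9: rhs = 6, matching y values: none (0 points).
  x = 10: rhs = 10, matching y values: none (0 points).
Total affine count: 7.
Full point count |E(F_11)| = 7 + 1 = 8.
Hasse bound: |8 − (11+1)| = |-4| = 4 ≤ 2√11 ≈ 6.6332 ✓.


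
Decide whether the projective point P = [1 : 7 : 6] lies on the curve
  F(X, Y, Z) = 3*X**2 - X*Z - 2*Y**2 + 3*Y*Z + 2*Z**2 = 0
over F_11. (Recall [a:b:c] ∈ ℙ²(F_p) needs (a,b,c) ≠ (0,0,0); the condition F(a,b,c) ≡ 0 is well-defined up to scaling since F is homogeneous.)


F(1,7,6) ≡ 9 (mod 11); P is NOT on the curve.

Evaluate F(1, 7, 6) term-by-term (mod 11).
  3*X**2 ↦ 3·1·1·1 = 3
  -X*Z ↦ -1·1·1·6 = -6
  -2*Y**2 ↦ -2·1·49·1 = -98
  3*Y*Z ↦ 3·1·7·6 = 126
  2*Z**2 ↦ 2·1·1·36 = 72
Sum: F(1, 7, 6) = (3) + (-6) + (-98) + (126) + (72) = 97.
Reducing mod 11: 97 ≡ 9 (mod 11).
Since F(a, b, c) ≡ 9 ≠ 0 (mod 11), P does NOT lie on the curve.


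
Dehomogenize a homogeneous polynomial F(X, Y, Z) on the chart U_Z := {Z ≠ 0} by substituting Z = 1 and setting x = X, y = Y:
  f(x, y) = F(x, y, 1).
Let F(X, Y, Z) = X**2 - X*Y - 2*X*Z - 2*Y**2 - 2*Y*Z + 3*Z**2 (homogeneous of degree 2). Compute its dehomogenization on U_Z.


f(x, y) = x**2 - x*y - 2*x - 2*y**2 - 2*y + 3

On U_Z we set Z = 1. Each monomial c·X^i·Y^j·Z^k in F becomes c·x^i·y^j·1^k = c·x^i·y^j.
Substituting Z = 1: F(X, Y, 1) = x**2 - x*y - 2*x - 2*y**2 - 2*y + 3.
Note: deg(f) ≤ deg(F) = 2; strict inequality happens when F is divisible by Z (lost terms).


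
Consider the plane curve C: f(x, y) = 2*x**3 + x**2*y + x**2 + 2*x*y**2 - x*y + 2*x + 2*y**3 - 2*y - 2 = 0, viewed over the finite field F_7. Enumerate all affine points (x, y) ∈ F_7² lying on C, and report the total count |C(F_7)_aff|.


Affine F_7-points: {(0, 5), (2, 1), (2, 3), (5, 6), (6, 4)}; count = 5.

For each of the 49 pairs (x, y) ∈ F_7², evaluate f(x, y) mod 7. Record the zeros.
  x = 0: [0↦5, 1↦5, 2↦3, 3↦4, 4↦6, 5↦0, 6↦5]  zeros at y ∈ {5}
  x = 1: [0↦3, 1↦5, 2↦2, 3↦6, 4↦1, 5↦6, 6↦5]  zeros at y ∈ ∅
  x = 2: [0↦1, 1↦0, 2↦5, 3↦0, 4↦4, 5↦1, 6↦3]  zeros at y ∈ {1, 3}
  x = 3: [0↦4, 1↦2, 2↦3, 3↦5, 4↦6, 5↦4, 6↦4]  zeros at y ∈ ∅
  x = 4: [0↦3, 1↦2, 2↦1, 3↦5, 4↦5, 5↦6, 6↦6]  zeros at y ∈ ∅
  x = 5: [0↦3, 1↦5, 2↦4, 3↦5, 4↦6, 5↦5, 6↦0]  zeros at y ∈ {6}
  x = 6: [0↦2, 1↦2, 2↦3, 3↦3, 4↦0, 5↦6, 6↦5]  zeros at y ∈ {4}
Collecting zeros: affine points = {(0, 5), (2, 1), (2, 3), (5, 6), (6, 4)}.
Total count |C(F_7)_aff| = 5.


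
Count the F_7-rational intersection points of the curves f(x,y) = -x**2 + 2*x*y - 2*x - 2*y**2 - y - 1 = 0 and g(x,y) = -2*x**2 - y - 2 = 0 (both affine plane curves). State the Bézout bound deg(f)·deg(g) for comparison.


Common zeros: {(0, 5)}; count = 1; Bézout bound = 4.

deg(f) = 2, deg(g) = 2, so Bézout bound = 4.
Scan x ∈ F_7. For each x, list the y ∈ F_7 with f(x, y) ≡ 0 and those with g(x, y) ≡ 0 (mod 7); the common zeros in that column are the intersection.
  x = 0: f ≡ 0 at y ∈ {5}; g ≡ 0 at y ∈ {5}; common: {5}.
  x = 1: f ≡ 0 at y ∈ {5, 6}; g ≡ 0 at y ∈ {3}; common: ∅.
  x = 2: f ≡ 0 at y ∈ {6}; g ≡ 0 at y ∈ {4}; common: ∅.
  x = 3: f ≡ 0 at y ∈ {2, 4}; g ≡ 0 at y ∈ {1}; common: ∅.
  x = 4: f ≡ 0 at y ∈ ∅; g ≡ 0 at y ∈ {1}; common: ∅.
  x = 5: f ≡ 0 at y ∈ ∅; g ≡ 0 at y ∈ {4}; common: ∅.
  x = 6: f ≡ 0 at y ∈ {0, 2}; g ≡ 0 at y ∈ {3}; common: ∅.
Collecting: common zeros = {(0, 5)}, so the count is 1.
Comparison with the Bézout bound: 1 ≤ 4 = deg(f)·deg(g), as expected for curves with no common component (the affine F_7-count falls short of the bound because intersections may lie at infinity, over extension fields, or carry multiplicity).


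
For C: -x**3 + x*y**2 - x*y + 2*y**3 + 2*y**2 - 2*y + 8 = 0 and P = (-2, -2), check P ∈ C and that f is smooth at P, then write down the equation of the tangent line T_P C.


Tangent line at P: -6*x + 24*y + 36 = 0.

Step 1: f(-2, -2) = 0, so P lies on C.
Step 2: partial derivatives
  f_x(x, y) = -3*x**2 + y**2 - y, f_y(x, y) = 2*x*y - x + 6*y**2 + 4*y - 2.
  f_x(P) = -6, f_y(P) = 24 (gradient nonzero, so P is smooth).
Step 3: tangent line at P: -6·(x − -2) + 24·(y − -2) = 0.
Expanding: -6*x + 24*y + 36 = 0.


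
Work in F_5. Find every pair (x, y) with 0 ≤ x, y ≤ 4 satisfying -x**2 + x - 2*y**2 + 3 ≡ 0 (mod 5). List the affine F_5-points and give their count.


Affine F_5-points: {(0, 2), (0, 3), (1, 2), (1, 3), (3, 1), (3, 4)}; count = 6.

For each of the 25 pairs (x, y) ∈ F_5², evaluate f(x, y) mod 5. Record the zeros.
  x = 0: [0↦3, 1↦1, 2↦0, 3↦0, 4↦1]  zeros at y ∈ {2, 3}
  x = 1: [0↦3, 1↦1, 2↦0, 3↦0, 4↦1]  zeros at y ∈ {2, 3}
  x = 2: [0↦1, 1↦4, 2↦3, 3↦3, 4↦4]  zeros at y ∈ ∅
  x = 3: [0↦2, 1↦0, 2↦4, 3↦4, 4↦0]  zeros at y ∈ {1, 4}
  x = 4: [0↦1, 1↦4, 2↦3, 3↦3, 4↦4]  zeros at y ∈ ∅
Collecting zeros: affine points = {(0, 2), (0, 3), (1, 2), (1, 3), (3, 1), (3, 4)}.
Total count |C(F_5)_aff| = 6.


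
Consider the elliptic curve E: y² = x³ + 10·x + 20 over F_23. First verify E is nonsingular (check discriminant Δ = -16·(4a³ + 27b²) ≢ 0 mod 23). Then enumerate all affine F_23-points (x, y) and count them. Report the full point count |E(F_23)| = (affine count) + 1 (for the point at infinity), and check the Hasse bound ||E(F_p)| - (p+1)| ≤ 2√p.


Affine points = {(1, 10), (1, 13), (2, 5), (2, 18), (3, 10), (3, 13), (4, 3), (4, 20), (10, 4), (10, 19), (11, 9), (11, 14), (13, 1), (13, 22), (14, 11), (14, 12), (15, 7), (15, 16), (18, 11), (18, 12), (19, 10), (19, 13), (20, 3), (20, 20), (22, 3), (22, 20)}; affine count = 26; |E(F_23)| = 27.

Discriminant check: Δ ∝ 4a³ + 27b² = 4·10³ + 27·20² = 4·1000 + 27·400 ≡ 11 (mod 23). Nonzero ⇒ E is nonsingular.
For each x ∈ F_23, compute rhs = x³ + 10·x + 20 mod 23, then count y ∈ F_23 with y² ≡ rhs.
  x = 0: rhs = 20, matching y values: none (0 points).
  x = 1: rhs = 8, matching y values: 10, 13 (2 points).
  x = 2: rhs = 2, matching y values: 5, 18 (2 points).
  x = 3: rhs = 8, matching y values: 10, 13 (2 points).
  x = 4: rhs = 9, matching y values: 3, 20 (2 points).
  x = 5: rhs = 11, matching y values: none (0 points).
  x = 6: rhs = 20, matching y values: none (0 points).
  x = 7: rhs = 19, matching y values: none (0 points).
  x = 8: rhs = 14, matching y values: none (0 points).
  x = 9: rhs = 11, matching y values: none (0 points).
  x = 10: rhs = 16, matching y values: 4, 19 (2 points).
  x = 11: rhs = 12, matching y values: 9, 14 (2 points).
  x = 12: rhs = 5, matching y values: none (0 points).
  x = 13: rhs = 1, matching y values: 1, 22 (2 points).
  x = 14: rhs = 6, matching y values: 11, 12 (2 points).
  x = 15: rhs = 3, matching y values: 7, 16 (2 points).
  x = 16: rhs = 21, matching y values: none (0 points).
  x = 17: rhs = 20, matching y values: none (0 points).
  x = 18: rhs = 6, matching y values: 11, 12 (2 points).
  x = 19: rhs = 8, matching y values: 10, 13 (2 points).
  x = 20: rhs = 9, matching y values: 3, 20 (2 points).
  x = 21: rhs = 15, matching y values: none (0 points).
  x = 22: rhs = 9, matching y values: 3, 20 (2 points).
Total affine count: 26.
Full point count |E(F_23)| = 26 + 1 = 27.
Hasse bound: |27 − (23+1)| = |3| = 3 ≤ 2√23 ≈ 9.5917 ✓.


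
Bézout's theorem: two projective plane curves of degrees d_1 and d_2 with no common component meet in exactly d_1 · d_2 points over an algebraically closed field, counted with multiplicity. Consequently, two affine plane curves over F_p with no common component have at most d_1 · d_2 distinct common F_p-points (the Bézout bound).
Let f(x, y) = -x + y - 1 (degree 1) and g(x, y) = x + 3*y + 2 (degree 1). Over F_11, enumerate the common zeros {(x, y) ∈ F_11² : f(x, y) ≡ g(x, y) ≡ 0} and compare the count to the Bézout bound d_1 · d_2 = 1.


Common zeros: {(7, 8)}; count = 1; Bézout bound = 1.

deg(f) = 1, deg(g) = 1, so Bézout bound = 1.
Scan x ∈ F_11. For each x, list the y ∈ F_11 with f(x, y) ≡ 0 and those with g(x, y) ≡ 0 (mod 11); the common zeros in that column are the intersection.
  x = 0: f ≡ 0 at y ∈ {1}; g ≡ 0 at y ∈ {3}; common: ∅.
  x = 1: f ≡ 0 at y ∈ {2}; g ≡ 0 at y ∈ {10}; common: ∅.
  x = 2: f ≡ 0 at y ∈ {3}; g ≡ 0 at y ∈ {6}; common: ∅.
  x = 3: f ≡ 0 at y ∈ {4}; g ≡ 0 at y ∈ {2}; common: ∅.
  x = 4: f ≡ 0 at y ∈ {5}; g ≡ 0 at y ∈ {9}; common: ∅.
  x = 5: f ≡ 0 at y ∈ {6}; g ≡ 0 at y ∈ {5}; common: ∅.
  x = 6: f ≡ 0 at y ∈ {7}; g ≡ 0 at y ∈ {1}; common: ∅.
  x = 7: f ≡ 0 at y ∈ {8}; g ≡ 0 at y ∈ {8}; common: {8}.
  x = 8: f ≡ 0 at y ∈ {9}; g ≡ 0 at y ∈ {4}; common: ∅.
  x = 9: f ≡ 0 at y ∈ {10}; g ≡ 0 at y ∈ {0}; common: ∅.
  x = 10: f ≡ 0 at y ∈ {0}; g ≡ 0 at y ∈ {7}; common: ∅.
Collecting: common zeros = {(7, 8)}, so the count is 1.
Comparison with the Bézout bound: 1 ≤ 1 = deg(f)·deg(g), as expected for curves with no common component (the bound is attained).


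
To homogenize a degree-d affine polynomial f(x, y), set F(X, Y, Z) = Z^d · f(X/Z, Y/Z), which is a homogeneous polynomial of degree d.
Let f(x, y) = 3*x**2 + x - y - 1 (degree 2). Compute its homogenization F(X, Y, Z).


F(X, Y, Z) = 3*X**2 + X*Z - Y*Z - Z**2

deg(f) = 2.
Substitute x = X/Z, y = Y/Z into f, then multiply by Z^2.
  monomial 3·x^2·y^0 ↦ 3·X^2·Y^0·Z^0.
  monomial 1·x^1·y^0 ↦ 1·X^1·Y^0·Z^1.
  monomial -1·x^0·y^1 ↦ -1·X^0·Y^1·Z^1.
  monomial -1·x^0·y^0 ↦ -1·X^0·Y^0·Z^2.
Collecting: F(X, Y, Z) = 3*X**2 + X*Z - Y*Z - Z**2.


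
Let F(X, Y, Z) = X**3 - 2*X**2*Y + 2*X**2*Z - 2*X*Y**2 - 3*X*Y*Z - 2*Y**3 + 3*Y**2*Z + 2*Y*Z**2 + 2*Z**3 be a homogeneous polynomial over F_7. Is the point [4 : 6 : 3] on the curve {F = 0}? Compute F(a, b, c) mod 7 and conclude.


F(4,6,3) ≡ 1 (mod 7); P is NOT on the curve.

Evaluate F(4, 6, 3) term-by-term (mod 7).
  X**3 ↦ 1·64·1·1 = 64
  -2*X**2*Y ↦ -2·16·6·1 = -192
  2*X**2*Z ↦ 2·16·1·3 = 96
  -2*X*Y**2 ↦ -2·4·36·1 = -288
  -3*X*Y*Z ↦ -3·4·6·3 = -216
  -2*Y**3 ↦ -2·1·216·1 = -432
  3*Y**2*Z ↦ 3·1·36·3 = 324
  2*Y*Z**2 ↦ 2·1·6·9 = 108
  2*Z**3 ↦ 2·1·1·27 = 54
Sum: F(4, 6, 3) = (64) + (-192) + (96) + (-288) + (-216) + (-432) + (324) + (108) + (54) = -482.
Reducing mod 7: -482 ≡ 1 (mod 7).
Since F(a, b, c) ≡ 1 ≠ 0 (mod 7), P does NOT lie on the curve.


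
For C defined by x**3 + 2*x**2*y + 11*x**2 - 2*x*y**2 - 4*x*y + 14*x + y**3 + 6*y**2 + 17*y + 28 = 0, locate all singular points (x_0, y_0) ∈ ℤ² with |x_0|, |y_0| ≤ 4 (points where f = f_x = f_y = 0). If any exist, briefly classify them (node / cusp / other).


Singular points: {(-2, -3)}; classification: node.

Compute partial derivatives:
  f_x = 3*x**2 + 4*x*y + 22*x - 2*y**2 - 4*y + 14.
  f_y = 2*x**2 - 4*x*y - 4*x + 3*y**2 + 12*y + 17.
Scan x_0 ∈ {−4, ..., 4}. For each x_0, f_y(x_0, y) is a polynomial in y; find its integer roots y ∈ {−4, ..., 4}, then test f_x and f at those candidates.
  x = -4: f_y(-4, y) = 3*y**2 + 28*y + 65; no integer root y with |y| ≤ 4.
  x = -3: f_y(-3, y) = 3*y**2 + 24*y + 47; no integer root y with |y| ≤ 4.
  x = -2: f_y(-2, y) = 3*y**2 + 20*y + 33; vanishes at y ∈ {-3}. (-2, -3): f_x = 0, f = 0 — SINGULAR.
  x = -1: f_y(-1, y) = 3*y**2 + 16*y + 23; no integer root y with |y| ≤ 4.
  x = 0: f_y(0, y) = 3*y**2 + 12*y + 17; no integer root y with |y| ≤ 4.
  x = 1: f_y(1, y) = 3*y**2 + 8*y + 15; no integer root y with |y| ≤ 4.
  x = 2: f_y(2, y) = 3*y**2 + 4*y + 17; no integer root y with |y| ≤ 4.
  x = 3: f_y(3, y) = 3*y**2 + 23; no integer root y with |y| ≤ 4.
  x = 4: f_y(4, y) = 3*y**2 - 4*y + 33; no integer root y with |y| ≤ 4.
Only singular point on the grid: (-2, -3).
Classify: substitute x = -2 + u, y = -3 + v and expand: f = u**3 + 2*u**2*v - u**2 - 2*u*v**2 + v**3 + v**2.
No constant or linear terms (consistent with a singular point). Quadratic part: -u**2 + v**2. Cubic part: u**3 + 2*u**2*v - 2*u*v**2 + v**3.
The quadratic part v**2 - u**2 = (v − u)(v + u) splits into two distinct linear factors, so there are two distinct tangent lines y − -3 = ±(x − -2) — this is a node (ordinary double point).
Classification: node.


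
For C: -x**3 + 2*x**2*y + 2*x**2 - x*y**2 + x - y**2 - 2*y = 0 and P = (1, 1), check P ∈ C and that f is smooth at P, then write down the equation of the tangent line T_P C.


Tangent line at P: 5*x - 4*y - 1 = 0.

Step 1: f(1, 1) = 0, so P lies on C.
Step 2: partial derivatives
  f_x(x, y) = -3*x**2 + 4*x*y + 4*x - y**2 + 1, f_y(x, y) = 2*x**2 - 2*x*y - 2*y - 2.
  f_x(P) = 5, f_y(P) = -4 (gradient nonzero, so P is smooth).
Step 3: tangent line at P: 5·(x − 1) + -4·(y − 1) = 0.
Expanding: 5*x - 4*y - 1 = 0.


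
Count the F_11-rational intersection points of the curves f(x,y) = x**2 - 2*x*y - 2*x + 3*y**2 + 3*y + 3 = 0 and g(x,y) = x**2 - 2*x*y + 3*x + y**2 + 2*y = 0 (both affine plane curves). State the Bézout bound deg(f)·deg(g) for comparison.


Common zeros: {(4, 9)}; count = 1; Bézout bound = 4.

deg(f) = 2, deg(g) = 2, so Bézout bound = 4.
Scan x ∈ F_11. For each x, list the y ∈ F_11 with f(x, y) ≡ 0 and those with g(x, y) ≡ 0 (mod 11); the common zeros in that column are the intersection.
  x = 0: f ≡ 0 at y ∈ ∅; g ≡ 0 at y ∈ {0, 9}; common: ∅.
  x = 1: f ≡ 0 at y ∈ ∅; g ≡ 0 at y ∈ ∅; common: ∅.
  x = 2: f ≡ 0 at y ∈ {7, 8}; g ≡ 0 at y ∈ ∅; common: ∅.
  x = 3: f ≡ 0 at y ∈ {5, 7}; g ≡ 0 at y ∈ ∅; common: ∅.
  x = 4: f ≡ 0 at y ∈ {0, 9}; g ≡ 0 at y ∈ {8, 9}; common: {9}.
  x = 5: f ≡ 0 at y ∈ {8, 9}; g ≡ 0 at y ∈ {1, 7}; common: ∅.
  x = 6: f ≡ 0 at y ∈ ∅; g ≡ 0 at y ∈ {3, 7}; common: ∅.
  x = 7: f ≡ 0 at y ∈ ∅; g ≡ 0 at y ∈ ∅; common: ∅.
  x = 8: f ≡ 0 at y ∈ ∅; g ≡ 0 at y ∈ {0, 3}; common: ∅.
  x = 9: f ≡ 0 at y ∈ {0, 5}; g ≡ 0 at y ∈ {8}; common: ∅.
  x = 10: f ≡ 0 at y ∈ ∅; g ≡ 0 at y ∈ ∅; common: ∅.
Collecting: common zeros = {(4, 9)}, so the count is 1.
Comparison with the Bézout bound: 1 ≤ 4 = deg(f)·deg(g), as expected for curves with no common component (the affine F_11-count falls short of the bound because intersections may lie at infinity, over extension fields, or carry multiplicity).


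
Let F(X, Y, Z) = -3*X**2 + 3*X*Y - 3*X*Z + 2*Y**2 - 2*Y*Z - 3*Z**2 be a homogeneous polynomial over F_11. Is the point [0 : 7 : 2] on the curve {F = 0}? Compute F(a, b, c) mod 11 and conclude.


F(0,7,2) ≡ 3 (mod 11); P is NOT on the curve.

Evaluate F(0, 7, 2) term-by-term (mod 11).
  -3*X**2 ↦ -3·0·1·1 = 0
  3*X*Y ↦ 3·0·7·1 = 0
  -3*X*Z ↦ -3·0·1·2 = 0
  2*Y**2 ↦ 2·1·49·1 = 98
  -2*Y*Z ↦ -2·1·7·2 = -28
  -3*Z**2 ↦ -3·1·1·4 = -12
Sum: F(0, 7, 2) = (0) + (0) + (0) + (98) + (-28) + (-12) = 58.
Reducing mod 11: 58 ≡ 3 (mod 11).
Since F(a, b, c) ≡ 3 ≠ 0 (mod 11), P does NOT lie on the curve.


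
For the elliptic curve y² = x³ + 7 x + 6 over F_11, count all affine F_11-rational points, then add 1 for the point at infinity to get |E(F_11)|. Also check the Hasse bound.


Affine points = {(1, 5), (1, 6), (5, 1), (5, 10), (6, 0), (10, 3), (10, 8)}; affine count = 7; |E(F_11)| = 8.

Discriminant check: Δ ∝ 4a³ + 27b² = 4·7³ + 27·6² = 4·343 + 27·36 ≡ 1 (mod 11). Nonzero ⇒ E is nonsingular.
For each x ∈ F_11, compute rhs = x³ + 7·x + 6 mod 11, then count y ∈ F_11 with y² ≡ rhs.
  x = 0: rhs = 6, matching y values: none (0 points).
  x = 1: rhs = 3, matching y values: 5, 6 (2 points).
  x = 2: rhs = 6, matching y values: none (0 points).
  x = 3: rhs = 10, matching y values: none (0 points).
  x = 4: rhs = 10, matching y values: none (0 points).
  x = 5: rhs = 1, matching y values: 1, 10 (2 points).
  x = 6: rhs = 0, matching y values: 0 (1 points).
  x = 7: rhs = 2, matching y values: none (0 points).
  x = 8: rhs = 2, matching y values: none (0 points).
  x = 9: rhs = 6, matching y values: none (0 points).
  x = 10: rhs = 9, matching y values: 3, 8 (2 points).
Total affine count: 7.
Full point count |E(F_11)| = 7 + 1 = 8.
Hasse bound: |8 − (11+1)| = |-4| = 4 ≤ 2√11 ≈ 6.6332 ✓.


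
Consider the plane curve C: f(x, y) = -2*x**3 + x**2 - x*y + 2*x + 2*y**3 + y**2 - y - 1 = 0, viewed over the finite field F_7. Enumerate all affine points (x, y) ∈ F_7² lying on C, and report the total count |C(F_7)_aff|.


Affine F_7-points: {(1, 0), (2, 6), (3, 2), (4, 0), (6, 0), (6, 3)}; count = 6.

For each of the 49 pairs (x, y) ∈ F_7², evaluate f(x, y) mod 7. Record the zeros.
  x = 0: [0↦6, 1↦1, 2↦3, 3↦3, 4↦6, 5↦3, 6↦6]  zeros at y ∈ ∅
  x = 1: [0↦0, 1↦1, 2↦2, 3↦1, 4↦3, 5↦6, 6↦1]  zeros at y ∈ {0}
  x = 2: [0↦5, 1↦5, 2↦5, 3↦3, 4↦4, 5↦6, 6↦0]  zeros at y ∈ {6}
  x = 3: [0↦2, 1↦1, 2↦0, 3↦4, 4↦4, 5↦5, 6↦5]  zeros at y ∈ {2}
  x = 4: [0↦0, 1↦5, 2↦3, 3↦6, 4↦5, 5↦5, 6↦4]  zeros at y ∈ {0}
  x = 5: [0↦1, 1↦5, 2↦2, 3↦4, 4↦2, 5↦1, 6↦6]  zeros at y ∈ ∅
  x = 6: [0↦0, 1↦3, 2↦6, 3↦0, 4↦4, 5↦2, 6↦6]  zeros at y ∈ {0, 3}
Collecting zeros: affine points = {(1, 0), (2, 6), (3, 2), (4, 0), (6, 0), (6, 3)}.
Total count |C(F_7)_aff| = 6.


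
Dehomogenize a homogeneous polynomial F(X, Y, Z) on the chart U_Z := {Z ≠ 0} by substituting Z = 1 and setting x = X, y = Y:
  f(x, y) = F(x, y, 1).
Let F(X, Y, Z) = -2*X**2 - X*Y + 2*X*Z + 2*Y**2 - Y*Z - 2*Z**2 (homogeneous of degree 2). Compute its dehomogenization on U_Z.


f(x, y) = -2*x**2 - x*y + 2*x + 2*y**2 - y - 2

On U_Z we set Z = 1. Each monomial c·X^i·Y^j·Z^k in F becomes c·x^i·y^j·1^k = c·x^i·y^j.
Substituting Z = 1: F(X, Y, 1) = -2*x**2 - x*y + 2*x + 2*y**2 - y - 2.
Note: deg(f) ≤ deg(F) = 2; strict inequality happens when F is divisible by Z (lost terms).


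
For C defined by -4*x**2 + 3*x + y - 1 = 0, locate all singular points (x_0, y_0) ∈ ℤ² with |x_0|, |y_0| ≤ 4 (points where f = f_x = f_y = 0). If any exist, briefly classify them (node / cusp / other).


No singular points in the scanned grid; C is smooth there.

Compute partial derivatives:
  f_x = 3 - 8*x.
  f_y = 1.
f_y = 1 is a nonzero constant, so f_y never vanishes: no point (x, y) can satisfy f = f_x = f_y = 0. In particular no (x, y) ∈ {−4, ..., 4}² is singular; the curve is smooth.


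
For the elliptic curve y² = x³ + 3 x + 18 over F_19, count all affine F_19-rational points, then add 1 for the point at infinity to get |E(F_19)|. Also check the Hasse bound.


Affine points = {(3, 4), (3, 15), (5, 5), (5, 14), (6, 9), (6, 10), (14, 7), (14, 12), (16, 1), (16, 18), (17, 2), (17, 17)}; affine count = 12; |E(F_19)| = 13.

Discriminant check: Δ ∝ 4a³ + 27b² = 4·3³ + 27·18² = 4·27 + 27·324 ≡ 2 (mod 19). Nonzero ⇒ E is nonsingular.
For each x ∈ F_19, compute rhs = x³ + 3·x + 18 mod 19, then count y ∈ F_19 with y² ≡ rhs.
  x = 0: rhs = 18, matching y values: none (0 points).
  x = 1: rhs = 3, matching y values: none (0 points).
  x = 2: rhs = 13, matching y values: none (0 points).
  x = 3: rhs = 16, matching y values: 4, 15 (2 points).
  x = 4: rhs = 18, matching y values: none (0 points).
  x = 5: rhs = 6, matching y values: 5, 14 (2 points).
  x = 6: rhs = 5, matching y values: 9, 10 (2 points).
  x = 7: rhs = 2, matching y values: none (0 points).
  x = 8: rhs = 3, matching y values: none (0 points).
  x = 9: rhs = 14, matching y values: none (0 points).
  x = 10: rhs = 3, matching y values: none (0 points).
  x = 11: rhs = 14, matching y values: none (0 points).
  x = 12: rhs = 15, matching y values: none (0 points).
  x = 13: rhs = 12, matching y values: none (0 points).
  x = 14: rhs = 11, matching y values: 7, 12 (2 points).
  x = 15: rhs = 18, matching y values: none (0 points).
  x = 16: rhs = 1, matching y values: 1, 18 (2 points).
  x = 17: rhs = 4, matching y values: 2, 17 (2 points).
  x = 18: rhs = 14, matching y values: none (0 points).
Total affine count: 12.
Full point count |E(F_19)| = 12 + 1 = 13.
Hasse bound: |13 − (19+1)| = |-7| = 7 ≤ 2√19 ≈ 8.7178 ✓.


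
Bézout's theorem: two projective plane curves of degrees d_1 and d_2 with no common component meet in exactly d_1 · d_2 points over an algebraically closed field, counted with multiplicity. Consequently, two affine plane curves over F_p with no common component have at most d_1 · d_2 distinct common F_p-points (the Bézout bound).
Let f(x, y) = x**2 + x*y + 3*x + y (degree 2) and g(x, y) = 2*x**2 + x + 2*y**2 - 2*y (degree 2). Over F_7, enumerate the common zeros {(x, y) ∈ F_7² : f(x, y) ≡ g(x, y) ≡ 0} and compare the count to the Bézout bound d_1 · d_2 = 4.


Common zeros: {(0, 0), (2, 6)}; count = 2; Bézout bound = 4.

deg(f) = 2, deg(g) = 2, so Bézout bound = 4.
Scan x ∈ F_7. For each x, list the y ∈ F_7 with f(x, y) ≡ 0 and those with g(x, y) ≡ 0 (mod 7); the common zeros in that column are the intersection.
  x = 0: f ≡ 0 at y ∈ {0}; g ≡ 0 at y ∈ {0, 1}; common: {0}.
  x = 1: f ≡ 0 at y ∈ {5}; g ≡ 0 at y ∈ {2, 6}; common: ∅.
  x = 2: f ≡ 0 at y ∈ {6}; g ≡ 0 at y ∈ {2, 6}; common: {6}.
  x = 3: f ≡ 0 at y ∈ {6}; g ≡ 0 at y ∈ {0, 1}; common: ∅.
  x = 4: f ≡ 0 at y ∈ {0}; g ≡ 0 at y ∈ ∅; common: ∅.
  x = 5: f ≡ 0 at y ∈ {5}; g ≡ 0 at y ∈ ∅; common: ∅.
  x = 6: f ≡ 0 at y ∈ ∅; g ≡ 0 at y ∈ ∅; common: ∅.
Collecting: common zeros = {(0, 0), (2, 6)}, so the count is 2.
Comparison with the Bézout bound: 2 ≤ 4 = deg(f)·deg(g), as expected for curves with no common component (the affine F_7-count falls short of the bound because intersections may lie at infinity, over extension fields, or carry multiplicity).


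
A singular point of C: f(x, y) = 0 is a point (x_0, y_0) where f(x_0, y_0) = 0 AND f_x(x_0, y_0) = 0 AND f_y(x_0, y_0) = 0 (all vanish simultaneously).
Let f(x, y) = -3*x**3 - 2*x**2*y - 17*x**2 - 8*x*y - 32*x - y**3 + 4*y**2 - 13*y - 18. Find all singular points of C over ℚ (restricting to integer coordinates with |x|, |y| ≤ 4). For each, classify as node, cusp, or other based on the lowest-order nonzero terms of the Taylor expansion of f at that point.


Singular points: {(-2, 1)}; classification: node.

Compute partial derivatives:
  f_x = -9*x**2 - 4*x*y - 34*x - 8*y - 32.
  f_y = -2*x**2 - 8*x - 3*y**2 + 8*y - 13.
Scan x_0 ∈ {−4, ..., 4}. For each x_0, f_y(x_0, y) is a polynomial in y; find its integer roots y ∈ {−4, ..., 4}, then test f_x and f at those candidates.
  x = -4: f_y(-4, y) = -3*y**2 + 8*y - 13; no integer root y with |y| ≤ 4.
  x = -3: f_y(-3, y) = -3*y**2 + 8*y - 7; no integer root y with |y| ≤ 4.
  x = -2: f_y(-2, y) = -3*y**2 + 8*y - 5; vanishes at y ∈ {1}. (-2, 1): f_x = 0, f = 0 — SINGULAR.
  x = -1: f_y(-1, y) = -3*y**2 + 8*y - 7; no integer root y with |y| ≤ 4.
  x = 0: f_y(0, y) = -3*y**2 + 8*y - 13; no integer root y with |y| ≤ 4.
  x = 1: f_y(1, y) = -3*y**2 + 8*y - 23; no integer root y with |y| ≤ 4.
  x = 2: f_y(2, y) = -3*y**2 + 8*y - 37; no integer root y with |y| ≤ 4.
  x = 3: f_y(3, y) = -3*y**2 + 8*y - 55; no integer root y with |y| ≤ 4.
  x = 4: f_y(4, y) = -3*y**2 + 8*y - 77; no integer root y with |y| ≤ 4.
Only singular point on the grid: (-2, 1).
Classify: substitute x = -2 + u, y = 1 + v and expand: f = -3*u**3 - 2*u**2*v - u**2 - v**3 + v**2.
No constant or linear terms (consistent with a singular point). Quadratic part: -u**2 + v**2. Cubic part: -3*u**3 - 2*u**2*v - v**3.
The quadratic part v**2 - u**2 = (v − u)(v + u) splits into two distinct linear factors, so there are two distinct tangent lines y − 1 = ±(x − -2) — this is a node (ordinary double point).
Classification: node.


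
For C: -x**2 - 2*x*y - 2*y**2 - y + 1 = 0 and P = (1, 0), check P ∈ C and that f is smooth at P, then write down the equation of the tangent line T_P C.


Tangent line at P: -2*x - 3*y + 2 = 0.

Step 1: f(1, 0) = 0, so P lies on C.
Step 2: partial derivatives
  f_x(x, y) = -2*x - 2*y, f_y(x, y) = -2*x - 4*y - 1.
  f_x(P) = -2, f_y(P) = -3 (gradient nonzero, so P is smooth).
Step 3: tangent line at P: -2·(x − 1) + -3·(y − 0) = 0.
Expanding: -2*x - 3*y + 2 = 0.


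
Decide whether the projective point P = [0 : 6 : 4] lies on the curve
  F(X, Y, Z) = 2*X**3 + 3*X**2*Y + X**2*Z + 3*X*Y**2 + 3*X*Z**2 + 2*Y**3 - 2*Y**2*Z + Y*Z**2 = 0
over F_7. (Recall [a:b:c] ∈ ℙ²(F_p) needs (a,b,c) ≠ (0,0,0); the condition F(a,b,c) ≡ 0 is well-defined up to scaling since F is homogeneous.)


F(0,6,4) ≡ 2 (mod 7); P is NOT on the curve.

Evaluate F(0, 6, 4) term-by-term (mod 7).
  2*X**3 ↦ 2·0·1·1 = 0
  3*X**2*Y ↦ 3·0·6·1 = 0
  X**2*Z ↦ 1·0·1·4 = 0
  3*X*Y**2 ↦ 3·0·36·1 = 0
  3*X*Z**2 ↦ 3·0·1·16 = 0
  2*Y**3 ↦ 2·1·216·1 = 432
  -2*Y**2*Z ↦ -2·1·36·4 = -288
  Y*Z**2 ↦ 1·1·6·16 = 96
Sum: F(0, 6, 4) = (0) + (0) + (0) + (0) + (0) + (432) + (-288) + (96) = 240.
Reducing mod 7: 240 ≡ 2 (mod 7).
Since F(a, b, c) ≡ 2 ≠ 0 (mod 7), P does NOT lie on the curve.


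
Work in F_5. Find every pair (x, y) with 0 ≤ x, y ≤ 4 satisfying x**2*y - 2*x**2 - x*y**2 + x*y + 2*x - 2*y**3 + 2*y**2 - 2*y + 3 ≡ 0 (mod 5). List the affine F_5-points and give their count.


Affine F_5-points: ∅; count = 0.

For each of the 25 pairs (x, y) ∈ F_5², evaluate f(x, y) mod 5. Record the zeros.
  x = 0: [0↦3, 1↦1, 2↦1, 3↦1, 4↦4]  zeros at y ∈ ∅
  x = 1: [0↦3, 1↦2, 2↦1, 3↦3, 4↦1]  zeros at y ∈ ∅
  x = 2: [0↦4, 1↦1, 2↦1, 3↦2, 4↦2]  zeros at y ∈ ∅
  x = 3: [0↦1, 1↦3, 2↦1, 3↦3, 4↦2]  zeros at y ∈ ∅
  x = 4: [0↦4, 1↦3, 2↦1, 3↦1, 4↦1]  zeros at y ∈ ∅
Collecting zeros: affine points = ∅.
Total count |C(F_5)_aff| = 0.


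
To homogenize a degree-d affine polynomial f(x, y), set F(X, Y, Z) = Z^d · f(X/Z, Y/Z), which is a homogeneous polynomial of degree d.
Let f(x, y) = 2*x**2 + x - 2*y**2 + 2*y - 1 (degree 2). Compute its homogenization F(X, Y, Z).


F(X, Y, Z) = 2*X**2 + X*Z - 2*Y**2 + 2*Y*Z - Z**2

deg(f) = 2.
Substitute x = X/Z, y = Y/Z into f, then multiply by Z^2.
  monomial 2·x^2·y^0 ↦ 2·X^2·Y^0·Z^0.
  monomial 1·x^1·y^0 ↦ 1·X^1·Y^0·Z^1.
  monomial -2·x^0·y^2 ↦ -2·X^0·Y^2·Z^0.
  monomial 2·x^0·y^1 ↦ 2·X^0·Y^1·Z^1.
  monomial -1·x^0·y^0 ↦ -1·X^0·Y^0·Z^2.
Collecting: F(X, Y, Z) = 2*X**2 + X*Z - 2*Y**2 + 2*Y*Z - Z**2.


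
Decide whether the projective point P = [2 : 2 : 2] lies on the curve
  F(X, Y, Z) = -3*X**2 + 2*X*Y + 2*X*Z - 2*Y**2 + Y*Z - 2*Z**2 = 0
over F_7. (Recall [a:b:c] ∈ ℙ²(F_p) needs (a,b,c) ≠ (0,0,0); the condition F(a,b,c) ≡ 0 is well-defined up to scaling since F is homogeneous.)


F(2,2,2) ≡ 6 (mod 7); P is NOT on the curve.

Evaluate F(2, 2, 2) term-by-term (mod 7).
  -3*X**2 ↦ -3·4·1·1 = -12
  2*X*Y ↦ 2·2·2·1 = 8
  2*X*Z ↦ 2·2·1·2 = 8
  -2*Y**2 ↦ -2·1·4·1 = -8
  Y*Z ↦ 1·1·2·2 = 4
  -2*Z**2 ↦ -2·1·1·4 = -8
Sum: F(2, 2, 2) = (-12) + (8) + (8) + (-8) + (4) + (-8) = -8.
Reducing mod 7: -8 ≡ 6 (mod 7).
Since F(a, b, c) ≡ 6 ≠ 0 (mod 7), P does NOT lie on the curve.


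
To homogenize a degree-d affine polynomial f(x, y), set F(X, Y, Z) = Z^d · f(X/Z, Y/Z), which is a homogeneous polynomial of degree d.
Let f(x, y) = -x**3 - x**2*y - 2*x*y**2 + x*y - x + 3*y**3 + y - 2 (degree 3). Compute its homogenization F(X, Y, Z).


F(X, Y, Z) = -X**3 - X**2*Y - 2*X*Y**2 + X*Y*Z - X*Z**2 + 3*Y**3 + Y*Z**2 - 2*Z**3

deg(f) = 3.
Substitute x = X/Z, y = Y/Z into f, then multiply by Z^3.
  monomial -1·x^3·y^0 ↦ -1·X^3·Y^0·Z^0.
  monomial -1·x^2·y^1 ↦ -1·X^2·Y^1·Z^0.
  monomial -2·x^1·y^2 ↦ -2·X^1·Y^2·Z^0.
  monomial 1·x^1·y^1 ↦ 1·X^1·Y^1·Z^1.
  monomial -1·x^1·y^0 ↦ -1·X^1·Y^0·Z^2.
  monomial 3·x^0·y^3 ↦ 3·X^0·Y^3·Z^0.
  monomial 1·x^0·y^1 ↦ 1·X^0·Y^1·Z^2.
  monomial -2·x^0·y^0 ↦ -2·X^0·Y^0·Z^3.
Collecting: F(X, Y, Z) = -X**3 - X**2*Y - 2*X*Y**2 + X*Y*Z - X*Z**2 + 3*Y**3 + Y*Z**2 - 2*Z**3.


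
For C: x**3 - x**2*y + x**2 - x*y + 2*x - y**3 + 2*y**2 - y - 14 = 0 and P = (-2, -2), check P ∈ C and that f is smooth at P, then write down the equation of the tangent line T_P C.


Tangent line at P: 4*x - 23*y - 38 = 0.

Step 1: f(-2, -2) = 0, so P lies on C.
Step 2: partial derivatives
  f_x(x, y) = 3*x**2 - 2*x*y + 2*x - y + 2, f_y(x, y) = -x**2 - x - 3*y**2 + 4*y - 1.
  f_x(P) = 4, f_y(P) = -23 (gradient nonzero, so P is smooth).
Step 3: tangent line at P: 4·(x − -2) + -23·(y − -2) = 0.
Expanding: 4*x - 23*y - 38 = 0.


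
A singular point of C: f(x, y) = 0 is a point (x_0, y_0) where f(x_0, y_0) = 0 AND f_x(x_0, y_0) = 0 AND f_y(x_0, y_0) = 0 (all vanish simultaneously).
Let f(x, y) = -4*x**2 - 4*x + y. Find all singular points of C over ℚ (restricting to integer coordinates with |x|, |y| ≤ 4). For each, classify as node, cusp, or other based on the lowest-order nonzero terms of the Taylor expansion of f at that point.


No singular points in the scanned grid; C is smooth there.

Compute partial derivatives:
  f_x = -8*x - 4.
  f_y = 1.
f_y = 1 is a nonzero constant, so f_y never vanishes: no point (x, y) can satisfy f = f_x = f_y = 0. In particular no (x, y) ∈ {−4, ..., 4}² is singular; the curve is smooth.


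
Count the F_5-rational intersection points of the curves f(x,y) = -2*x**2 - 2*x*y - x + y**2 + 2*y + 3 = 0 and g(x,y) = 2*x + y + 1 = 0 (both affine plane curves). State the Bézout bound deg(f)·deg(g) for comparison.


Common zeros: ∅; count = 0; Bézout bound = 2.

deg(f) = 2, deg(g) = 1, so Bézout bound = 2.
Scan x ∈ F_5. For each x, list the y ∈ F_5 with f(x, y) ≡ 0 and those with g(x, y) ≡ 0 (mod 5); the common zeros in that column are the intersection.
  x = 0: f ≡ 0 at y ∈ ∅; g ≡ 0 at y ∈ {4}; common: ∅.
  x = 1: f ≡ 0 at y ∈ {0}; g ≡ 0 at y ∈ {2}; common: ∅.
  x = 2: f ≡ 0 at y ∈ ∅; g ≡ 0 at y ∈ {0}; common: ∅.
  x = 3: f ≡ 0 at y ∈ ∅; g ≡ 0 at y ∈ {3}; common: ∅.
  x = 4: f ≡ 0 at y ∈ ∅; g ≡ 0 at y ∈ {1}; common: ∅.
Collecting: common zeros = ∅, so the count is 0.
Comparison with the Bézout bound: 0 ≤ 2 = deg(f)·deg(g), as expected for curves with no common component (the affine F_5-count falls short of the bound because intersections may lie at infinity, over extension fields, or carry multiplicity).


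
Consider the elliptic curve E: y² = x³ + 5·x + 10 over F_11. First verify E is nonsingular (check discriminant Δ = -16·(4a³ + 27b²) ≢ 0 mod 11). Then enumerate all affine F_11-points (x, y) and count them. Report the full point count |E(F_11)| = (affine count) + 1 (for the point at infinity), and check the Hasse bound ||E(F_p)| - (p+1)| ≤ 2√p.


Affine points = {(1, 4), (1, 7), (6, 5), (6, 6), (7, 5), (7, 6), (8, 1), (8, 10), (9, 5), (9, 6), (10, 2), (10, 9)}; affine count = 12; |E(F_11)| = 13.

Discriminant check: Δ ∝ 4a³ + 27b² = 4·5³ + 27·10² = 4·125 + 27·100 ≡ 10 (mod 11). Nonzero ⇒ E is nonsingular.
For each x ∈ F_11, compute rhs = x³ + 5·x + 10 mod 11, then count y ∈ F_11 with y² ≡ rhs.
  x = 0: rhs = 10, matching y values: none (0 points).
  x = 1: rhs = 5, matching y values: 4, 7 (2 points).
  x = 2: rhs = 6, matching y values: none (0 points).
  x = 3: rhs = 8, matching y values: none (0 points).
  x = 4: rhs = 6, matching y values: none (0 points).
  x = 5: rhs = 6, matching y values: none (0 points).
  x = 6: rhs = 3, matching y values: 5, 6 (2 points).
  x = 7: rhs = 3, matching y values: 5, 6 (2 points).
  x = 8: rhs = 1, matching y values: 1, 10 (2 points).
  x = 9: rhs = 3, matching y values: 5, 6 (2 points).
  x = 10: rhs = 4, matching y values: 2, 9 (2 points).
Total affine count: 12.
Full point count |E(F_11)| = 12 + 1 = 13.
Hasse bound: |13 − (11+1)| = |1| = 1 ≤ 2√11 ≈ 6.6332 ✓.


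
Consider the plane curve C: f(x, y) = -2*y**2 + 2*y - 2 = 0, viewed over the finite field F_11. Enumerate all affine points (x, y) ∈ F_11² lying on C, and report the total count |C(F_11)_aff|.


Affine F_11-points: ∅; count = 0.

For each of the 121 pairs (x, y) ∈ F_11², evaluate f(x, y) mod 11. Record the zeros.
  x = 0: [0↦9, 1↦9, 2↦5, 3↦8, 4↦7, 5↦2, 6↦4, 7↦2, 8↦7, 9↦8, 10↦5]  zeros at y ∈ ∅
  x = 1: [0↦9, 1↦9, 2↦5, 3↦8, 4↦7, 5↦2, 6↦4, 7↦2, 8↦7, 9↦8, 10↦5]  zeros at y ∈ ∅
  x = 2: [0↦9, 1↦9, 2↦5, 3↦8, 4↦7, 5↦2, 6↦4, 7↦2, 8↦7, 9↦8, 10↦5]  zeros at y ∈ ∅
  x = 3: [0↦9, 1↦9, 2↦5, 3↦8, 4↦7, 5↦2, 6↦4, 7↦2, 8↦7, 9↦8, 10↦5]  zeros at y ∈ ∅
  x = 4: [0↦9, 1↦9, 2↦5, 3↦8, 4↦7, 5↦2, 6↦4, 7↦2, 8↦7, 9↦8, 10↦5]  zeros at y ∈ ∅
  x = 5: [0↦9, 1↦9, 2↦5, 3↦8, 4↦7, 5↦2, 6↦4, 7↦2, 8↦7, 9↦8, 10↦5]  zeros at y ∈ ∅
  x = 6: [0↦9, 1↦9, 2↦5, 3↦8, 4↦7, 5↦2, 6↦4, 7↦2, 8↦7, 9↦8, 10↦5]  zeros at y ∈ ∅
  x = 7: [0↦9, 1↦9, 2↦5, 3↦8, 4↦7, 5↦2, 6↦4, 7↦2, 8↦7, 9↦8, 10↦5]  zeros at y ∈ ∅
  x = 8: [0↦9, 1↦9, 2↦5, 3↦8, 4↦7, 5↦2, 6↦4, 7↦2, 8↦7, 9↦8, 10↦5]  zeros at y ∈ ∅
  x = 9: [0↦9, 1↦9, 2↦5, 3↦8, 4↦7, 5↦2, 6↦4, 7↦2, 8↦7, 9↦8, 10↦5]  zeros at y ∈ ∅
  x = 10: [0↦9, 1↦9, 2↦5, 3↦8, 4↦7, 5↦2, 6↦4, 7↦2, 8↦7, 9↦8, 10↦5]  zeros at y ∈ ∅
Collecting zeros: affine points = ∅.
Total count |C(F_11)_aff| = 0.


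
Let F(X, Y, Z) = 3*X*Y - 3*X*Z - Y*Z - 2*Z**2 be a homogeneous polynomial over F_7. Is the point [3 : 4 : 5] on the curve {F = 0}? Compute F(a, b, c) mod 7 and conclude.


F(3,4,5) ≡ 5 (mod 7); P is NOT on the curve.

Evaluate F(3, 4, 5) term-by-term (mod 7).
  3*X*Y ↦ 3·3·4·1 = 36
  -3*X*Z ↦ -3·3·1·5 = -45
  -Y*Z ↦ -1·1·4·5 = -20
  -2*Z**2 ↦ -2·1·1·25 = -50
Sum: F(3, 4, 5) = (36) + (-45) + (-20) + (-50) = -79.
Reducing mod 7: -79 ≡ 5 (mod 7).
Since F(a, b, c) ≡ 5 ≠ 0 (mod 7), P does NOT lie on the curve.


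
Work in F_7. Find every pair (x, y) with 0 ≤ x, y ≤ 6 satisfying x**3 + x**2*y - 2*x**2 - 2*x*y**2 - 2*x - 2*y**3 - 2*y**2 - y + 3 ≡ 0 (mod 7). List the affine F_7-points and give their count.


Affine F_7-points: {(0, 4), (1, 0), (1, 5), (2, 2), (6, 1), (6, 2), (6, 4)}; count = 7.

For each of the 49 pairs (x, y) ∈ F_7², evaluate f(x, y) mod 7. Record the zeros.
  x = 0: [0↦3, 1↦5, 2↦5, 3↦5, 4↦0, 5↦6, 6↦4]  zeros at y ∈ {4}
  x = 1: [0↦0, 1↦1, 2↦3, 3↦1, 4↦4, 5↦0, 6↦5]  zeros at y ∈ {0, 5}
  x = 2: [0↦6, 1↦1, 2↦0, 3↦5, 4↦4, 5↦6, 6↦6]  zeros at y ∈ {2}
  x = 3: [0↦6, 1↦4, 2↦2, 3↦2, 4↦6, 5↦2, 6↦6]  zeros at y ∈ ∅
  x = 4: [0↦6, 1↦2, 2↦1, 3↦5, 4↦2, 5↦1, 6↦4]  zeros at y ∈ ∅
  x = 5: [0↦5, 1↦1, 2↦3, 3↦6, 4↦5, 5↦2, 6↦6]  zeros at y ∈ ∅
  x = 6: [0↦2, 1↦0, 2↦0, 3↦4, 4↦0, 5↦4, 6↦4]  zeros at y ∈ {1, 2, 4}
Collecting zeros: affine points = {(0, 4), (1, 0), (1, 5), (2, 2), (6, 1), (6, 2), (6, 4)}.
Total count |C(F_7)_aff| = 7.
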